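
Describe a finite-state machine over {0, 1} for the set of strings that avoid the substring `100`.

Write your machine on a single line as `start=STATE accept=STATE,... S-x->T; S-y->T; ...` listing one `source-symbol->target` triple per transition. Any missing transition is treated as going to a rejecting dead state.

start=S0; accept=S0,S1,S2; S0-0->S0; S0-1->S1; S1-0->S2; S1-1->S1; S2-0->S3; S2-1->S1; S3-0->S3; S3-1->S3

Track partial matches of the forbidden pattern `100`. State S3 is a dead state reached once `100` has occurred; every other state accepts. S0 means no part of `100` is currently matched.
4 states suffice.
        0   1  
>* S0   S0  S1 
 * S1   S2  S1 
 * S2   S3  S1 
   S3   S3  S3 
(> = start, * = accepting)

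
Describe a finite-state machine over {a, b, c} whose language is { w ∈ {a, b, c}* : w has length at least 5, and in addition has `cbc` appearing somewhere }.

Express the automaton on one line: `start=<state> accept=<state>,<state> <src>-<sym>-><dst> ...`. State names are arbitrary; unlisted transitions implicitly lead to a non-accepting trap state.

Build one automaton per condition and run them in lockstep. One (7 states) tracks the input length, saturating at 6; the other (4 states) tracks whether and how much of `cbc` has been seen. Each combined state is a pair, one component from each; accept when both components accept. Minimizing collapses redundant product states.
A 12-state machine:
          a    b    c  
>  q0     q1   q1   q2 
   q1     q3   q3   q4 
   q2     q3   q5   q4 
   q3     q3   q3   q6 
   q4     q3   q7   q6 
   q5     q3   q3   q8 
   q6     q3   q9   q6 
   q7     q3   q3  q10 
   q8    q10  q10  q10 
   q9     q3   q3  q11 
   q10   q11  q11  q11 
 * q11   q11  q11  q11 
(> = start, * = accepting)

start=q0 accept=q11 q0-a->q1 q0-b->q1 q0-c->q2 q1-a->q3 q1-b->q3 q1-c->q4 q2-a->q3 q2-b->q5 q2-c->q4 q3-a->q3 q3-b->q3 q3-c->q6 q4-a->q3 q4-b->q7 q4-c->q6 q5-a->q3 q5-b->q3 q5-c->q8 q6-a->q3 q6-b->q9 q6-c->q6 q7-a->q3 q7-b->q3 q7-c->q10 q8-a->q10 q8-b->q10 q8-c->q10 q9-a->q3 q9-b->q3 q9-c->q11 q10-a->q11 q10-b->q11 q10-c->q11 q11-a->q11 q11-b->q11 q11-c->q11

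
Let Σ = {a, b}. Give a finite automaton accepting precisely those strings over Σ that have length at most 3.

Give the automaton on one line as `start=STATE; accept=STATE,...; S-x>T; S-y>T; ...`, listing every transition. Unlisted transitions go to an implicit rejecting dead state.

We only need to distinguish lengths 0, 1, …, 3, and '>3'. Chain s0 → s1 → s2 → s3 → s4 on every symbol, with s4 looping. Accepting states: {s0, s1, s2, s3}.
A 5-state machine:
        a   b  
>* s0   s1  s1 
 * s1   s2  s2 
 * s2   s3  s3 
 * s3   s4  s4 
   s4   s4  s4 
(> = start, * = accepting)

start=s0; accept=s0,s1,s2,s3; s0-a>s1; s0-b>s1; s1-a>s2; s1-b>s2; s2-a>s3; s2-b>s3; s3-a>s4; s3-b>s4; s4-a>s4; s4-b>s4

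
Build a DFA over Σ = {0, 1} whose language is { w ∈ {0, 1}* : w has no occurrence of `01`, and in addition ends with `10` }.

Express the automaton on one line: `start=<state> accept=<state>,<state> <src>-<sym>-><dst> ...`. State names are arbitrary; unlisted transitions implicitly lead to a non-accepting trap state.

start=s0 accept=s4 s0-0->s1 s0-1->s2 s1-0->s1 s1-1->s3 s2-0->s4 s2-1->s2 s3-0->s5 s3-1->s3 s4-0->s1 s4-1->s3 s5-0->s6 s5-1->s3 s6-0->s6 s6-1->s3

Handle the two conditions separately and then intersect. The first has 3 states tracking partial matches of the forbidden pattern `01`; the second has 3 states tracking how much of the suffix `10` has currently been matched. A product state is a pair (one from each), accepting exactly when both do.
With 7 states:
        0   1  
>  s0   s1  s2 
   s1   s1  s3 
   s2   s4  s2 
   s3   s5  s3 
 * s4   s1  s3 
   s5   s6  s3 
   s6   s6  s3 
(> = start, * = accepting)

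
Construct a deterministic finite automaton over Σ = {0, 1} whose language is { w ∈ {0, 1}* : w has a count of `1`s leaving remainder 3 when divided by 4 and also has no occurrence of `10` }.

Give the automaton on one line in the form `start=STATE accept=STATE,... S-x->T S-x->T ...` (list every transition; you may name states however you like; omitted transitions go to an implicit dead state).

Build one automaton per condition and run them in lockstep. The first has 4 states tracking the count of `1`s modulo 4; the second has 3 states tracking partial matches of the forbidden pattern `10`. A product state is a pair (one from each), accepting exactly when both do.
With 9 states:
       0  1 
>  A   A  B 
   B   C  D 
   C   C  E 
   D   E  F 
   E   E  G 
 * F   G  H 
   G   G  I 
   H   I  B 
   I   I  C 
(> = start, * = accepting)

start=A accept=F A-0->A A-1->B B-0->C B-1->D C-0->C C-1->E D-0->E D-1->F E-0->E E-1->G F-0->G F-1->H G-0->G G-1->I H-0->I H-1->B I-0->I I-1->C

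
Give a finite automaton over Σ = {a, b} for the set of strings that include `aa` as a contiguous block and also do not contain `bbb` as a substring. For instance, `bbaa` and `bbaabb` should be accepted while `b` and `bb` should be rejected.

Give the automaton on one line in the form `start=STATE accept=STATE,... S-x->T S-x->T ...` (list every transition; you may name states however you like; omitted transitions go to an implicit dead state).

start=s0 accept=s3,s5,s7 s0-a->s1 s0-b->s2 s1-a->s3 s1-b->s2 s2-a->s1 s2-b->s4 s3-a->s3 s3-b->s5 s4-a->s1 s4-b->s6 s5-a->s3 s5-b->s7 s6-a->s6 s6-b->s6 s7-a->s3 s7-b->s6

Run two small machines in parallel and take their product. One (3 states) tracks whether and how much of `aa` has been seen; the other (4 states) tracks partial matches of the forbidden pattern `bbb`. Each combined state is a pair, one component from each; accept when both components accept. Equivalent product states are then merged.
        a   b  
>  s0   s1  s2 
   s1   s3  s2 
   s2   s1  s4 
 * s3   s3  s5 
   s4   s1  s6 
 * s5   s3  s7 
   s6   s6  s6 
 * s7   s3  s6 
(> = start, * = accepting)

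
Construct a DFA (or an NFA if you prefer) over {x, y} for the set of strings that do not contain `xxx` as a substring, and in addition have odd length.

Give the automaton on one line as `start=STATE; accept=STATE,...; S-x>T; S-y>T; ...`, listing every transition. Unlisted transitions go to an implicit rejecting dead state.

Build one automaton per condition and run them in lockstep. The first has 4 states tracking partial matches of the forbidden pattern `xxx`; the second has 2 states tracking the input length modulo 2. A product state is a pair (one from each), accepting exactly when both do. After merging equivalent states the machine shrinks.
        x   y  
>  s0   s1  s2 
 * s1   s3  s0 
 * s2   s4  s0 
   s3   s5  s2 
   s4   s6  s2 
   s5   s5  s5 
 * s6   s5  s0 
(> = start, * = accepting)

start=s0; accept=s1,s2,s6; s0-x>s1; s0-y>s2; s1-x>s3; s1-y>s0; s2-x>s4; s2-y>s0; s3-x>s5; s3-y>s2; s4-x>s6; s4-y>s2; s5-x>s5; s5-y>s5; s6-x>s5; s6-y>s0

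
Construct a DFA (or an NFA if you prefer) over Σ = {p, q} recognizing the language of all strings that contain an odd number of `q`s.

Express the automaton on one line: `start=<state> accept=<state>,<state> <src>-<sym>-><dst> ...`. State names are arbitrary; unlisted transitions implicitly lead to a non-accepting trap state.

Keep the running count of `q`s modulo 2: each `q` advances along the cycle s0 → s1 → s0 while other symbols loop. Accept at s1.
2 states suffice.
        p   q  
>  s0   s0  s1 
 * s1   s1  s0 
(> = start, * = accepting)

start=s0 accept=s1 s0-p->s0 s0-q->s1 s1-p->s1 s1-q->s0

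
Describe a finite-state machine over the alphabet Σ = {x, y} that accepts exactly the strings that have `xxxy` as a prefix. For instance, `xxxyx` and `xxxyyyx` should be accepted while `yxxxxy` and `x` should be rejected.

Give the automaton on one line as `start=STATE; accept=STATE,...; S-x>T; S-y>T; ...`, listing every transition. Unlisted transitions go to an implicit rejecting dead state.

Walk along `xxxy` while the input agrees: from S0 take `x` to S1, and so on. Any deviation drops to the rejecting sink S5. Once S4 is reached the prefix is confirmed and every continuation is accepted.
With 6 states:
        x   y  
>  S0   S1  S5 
   S1   S2  S5 
   S2   S3  S5 
   S3   S5  S4 
 * S4   S4  S4 
   S5   S5  S5 
(> = start, * = accepting)

start=S0; accept=S4; S0-x>S1; S0-y>S5; S1-x>S2; S1-y>S5; S2-x>S3; S2-y>S5; S3-x>S5; S3-y>S4; S4-x>S4; S4-y>S4; S5-x>S5; S5-y>S5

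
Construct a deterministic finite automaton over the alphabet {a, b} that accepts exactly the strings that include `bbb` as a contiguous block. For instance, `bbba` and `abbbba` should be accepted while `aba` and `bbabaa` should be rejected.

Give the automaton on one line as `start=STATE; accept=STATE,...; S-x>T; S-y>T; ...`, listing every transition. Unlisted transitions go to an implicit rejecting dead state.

States S0..S2 record the length of the longest prefix of `bbb` that matches the current input suffix. Reaching S3 means `bbb` has been seen, and we stay there forever. Accept from S3.
A 4-state machine:
        a   b  
>  S0   S0  S1 
   S1   S0  S2 
   S2   S0  S3 
 * S3   S3  S3 
(> = start, * = accepting)

start=S0; accept=S3; S0-a>S0; S0-b>S1; S1-a>S0; S1-b>S2; S2-a>S0; S2-b>S3; S3-a>S3; S3-b>S3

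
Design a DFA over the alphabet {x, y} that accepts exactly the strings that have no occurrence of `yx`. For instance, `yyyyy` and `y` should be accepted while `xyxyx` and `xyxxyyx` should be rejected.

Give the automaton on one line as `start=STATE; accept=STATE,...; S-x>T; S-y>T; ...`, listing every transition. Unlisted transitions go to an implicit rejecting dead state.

Track partial matches of the forbidden pattern `yx`. State C is a dead state reached once `yx` has occurred; every other state accepts. A means no part of `yx` is currently matched.
With 3 states:
       x  y 
>* A   A  B 
 * B   C  B 
   C   C  C 
(> = start, * = accepting)

start=A; accept=A,B; A-x>A; A-y>B; B-x>C; B-y>B; C-x>C; C-y>C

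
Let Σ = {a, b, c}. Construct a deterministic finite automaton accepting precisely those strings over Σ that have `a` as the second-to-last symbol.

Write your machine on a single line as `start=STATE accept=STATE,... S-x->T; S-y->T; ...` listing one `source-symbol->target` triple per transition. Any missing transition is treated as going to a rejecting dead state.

Because acceptance depends on a position counted from the end, the machine has to buffer the most recent 2 symbols. Make each state the string of the last up-to-2 symbols read; on input `x` shift the window left and append `x`. Accept when the buffered window has length 2 and begins with `a`.
With 13 states:
          a    b    c  
>  q0     q1   q2   q3 
   q1     q4   q5   q6 
   q2     q7   q8   q9 
   q3    q10  q11  q12 
 * q4     q4   q5   q6 
 * q5     q7   q8   q9 
 * q6    q10  q11  q12 
   q7     q4   q5   q6 
   q8     q7   q8   q9 
   q9    q10  q11  q12 
   q10    q4   q5   q6 
   q11    q7   q8   q9 
   q12   q10  q11  q12 
(> = start, * = accepting)

start=q0; accept=q4,q5,q6; q0-a->q1; q0-b->q2; q0-c->q3; q1-a->q4; q1-b->q5; q1-c->q6; q2-a->q7; q2-b->q8; q2-c->q9; q3-a->q10; q3-b->q11; q3-c->q12; q4-a->q4; q4-b->q5; q4-c->q6; q5-a->q7; q5-b->q8; q5-c->q9; q6-a->q10; q6-b->q11; q6-c->q12; q7-a->q4; q7-b->q5; q7-c->q6; q8-a->q7; q8-b->q8; q8-c->q9; q9-a->q10; q9-b->q11; q9-c->q12; q10-a->q4; q10-b->q5; q10-c->q6; q11-a->q7; q11-b->q8; q11-c->q9; q12-a->q10; q12-b->q11; q12-c->q12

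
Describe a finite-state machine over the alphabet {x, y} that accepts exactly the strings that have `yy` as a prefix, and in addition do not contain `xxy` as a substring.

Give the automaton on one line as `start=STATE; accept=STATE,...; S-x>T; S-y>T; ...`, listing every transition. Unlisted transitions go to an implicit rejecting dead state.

start=S0; accept=S3,S4,S5; S0-x>S1; S0-y>S2; S1-x>S1; S1-y>S1; S2-x>S1; S2-y>S3; S3-x>S4; S3-y>S3; S4-x>S5; S4-y>S3; S5-x>S5; S5-y>S1

Build one automaton per condition and run them in lockstep. One (4 states) tracks whether the input so far still matches the prefix `yy`; the other (4 states) tracks partial matches of the forbidden pattern `xxy`. Each combined state is a pair, one component from each; accept when both components accept. Minimizing collapses redundant product states.
A 6-state machine:
        x   y  
>  S0   S1  S2 
   S1   S1  S1 
   S2   S1  S3 
 * S3   S4  S3 
 * S4   S5  S3 
 * S5   S5  S1 
(> = start, * = accepting)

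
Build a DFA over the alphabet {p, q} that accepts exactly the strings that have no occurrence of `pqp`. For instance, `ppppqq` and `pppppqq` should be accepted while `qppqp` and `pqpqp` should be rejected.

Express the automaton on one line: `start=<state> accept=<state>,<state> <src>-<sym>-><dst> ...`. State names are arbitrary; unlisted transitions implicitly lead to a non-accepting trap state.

start=S0 accept=S0,S1,S2 S0-p->S1 S0-q->S0 S1-p->S1 S1-q->S2 S2-p->S3 S2-q->S0 S3-p->S3 S3-q->S3

Track partial matches of the forbidden pattern `pqp`. State S3 is a dead state reached once `pqp` has occurred; every other state accepts. S0 means no part of `pqp` is currently matched.
        p   q  
>* S0   S1  S0 
 * S1   S1  S2 
 * S2   S3  S0 
   S3   S3  S3 
(> = start, * = accepting)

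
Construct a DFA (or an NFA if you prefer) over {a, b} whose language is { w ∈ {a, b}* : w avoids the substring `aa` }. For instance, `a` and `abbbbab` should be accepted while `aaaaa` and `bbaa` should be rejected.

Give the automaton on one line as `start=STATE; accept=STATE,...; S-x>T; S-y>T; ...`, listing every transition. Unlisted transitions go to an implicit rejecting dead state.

Track partial matches of the forbidden pattern `aa`. State q2 is a dead state reached once `aa` has occurred; every other state accepts. q0 means no part of `aa` is currently matched.
        a   b  
>* q0   q1  q0 
 * q1   q2  q0 
   q2   q2  q2 
(> = start, * = accepting)

start=q0; accept=q0,q1; q0-a>q1; q0-b>q0; q1-a>q2; q1-b>q0; q2-a>q2; q2-b>q2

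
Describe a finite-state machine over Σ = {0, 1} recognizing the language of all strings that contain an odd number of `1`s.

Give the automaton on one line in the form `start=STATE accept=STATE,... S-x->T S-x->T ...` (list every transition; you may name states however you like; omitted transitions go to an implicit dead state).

The only thing that matters is how many `1`s have appeared, reduced mod 2. Use one state per residue: S0 for 0, …, S1 for 1. Reading `1` moves to the next residue; anything else stays put. S1 is accepting.
With 2 states:
        0   1  
>  S0   S0  S1 
 * S1   S1  S0 
(> = start, * = accepting)

start=S0 accept=S1 S0-0->S0 S0-1->S1 S1-0->S1 S1-1->S0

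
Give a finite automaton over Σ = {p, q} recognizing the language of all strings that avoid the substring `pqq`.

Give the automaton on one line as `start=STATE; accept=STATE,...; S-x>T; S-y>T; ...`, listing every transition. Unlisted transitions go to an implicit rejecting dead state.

start=A; accept=A,B,C; A-p>B; A-q>A; B-p>B; B-q>C; C-p>B; C-q>D; D-p>D; D-q>D

Track partial matches of the forbidden pattern `pqq`. State D is a dead state reached once `pqq` has occurred; every other state accepts. A means no part of `pqq` is currently matched.
4 states suffice.
       p  q 
>* A   B  A 
 * B   B  C 
 * C   B  D 
   D   D  D 
(> = start, * = accepting)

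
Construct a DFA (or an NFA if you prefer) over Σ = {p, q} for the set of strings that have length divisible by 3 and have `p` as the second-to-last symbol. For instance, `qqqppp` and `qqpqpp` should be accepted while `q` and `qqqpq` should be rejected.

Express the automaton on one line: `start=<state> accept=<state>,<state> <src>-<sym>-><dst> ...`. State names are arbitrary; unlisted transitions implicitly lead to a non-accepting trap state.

start=s0 accept=s4 s0-p->s1 s0-q->s1 s1-p->s2 s1-q->s3 s2-p->s4 s2-q->s4 s3-p->s0 s3-q->s0 s4-p->s1 s4-q->s1

Handle the two conditions separately and then intersect. One (3 states) tracks the input length modulo 3; the other (7 states) tracks the last 2 symbols read. Each combined state is a pair, one component from each; accept when both components accept. After merging equivalent states the machine shrinks.
        p   q  
>  s0   s1  s1 
   s1   s2  s3 
   s2   s4  s4 
   s3   s0  s0 
 * s4   s1  s1 
(> = start, * = accepting)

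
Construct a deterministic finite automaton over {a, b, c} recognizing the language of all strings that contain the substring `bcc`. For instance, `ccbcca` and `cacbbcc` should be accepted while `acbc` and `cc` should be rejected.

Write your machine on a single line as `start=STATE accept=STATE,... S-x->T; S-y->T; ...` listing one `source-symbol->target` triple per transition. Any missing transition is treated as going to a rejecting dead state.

start=q0; accept=q3; q0-a->q0; q0-b->q1; q0-c->q0; q1-a->q0; q1-b->q1; q1-c->q2; q2-a->q0; q2-b->q1; q2-c->q3; q3-a->q3; q3-b->q3; q3-c->q3

Track how much of `bcc` has been matched so far: state q0 is no progress, q3 is the absorbing accept state reached once `bcc` has occurred. Intermediate states record partial matches; on a mismatch, fall back to the longest reusable overlap.
4 states suffice.
        a   b   c  
>  q0   q0  q1  q0 
   q1   q0  q1  q2 
   q2   q0  q1  q3 
 * q3   q3  q3  q3 
(> = start, * = accepting)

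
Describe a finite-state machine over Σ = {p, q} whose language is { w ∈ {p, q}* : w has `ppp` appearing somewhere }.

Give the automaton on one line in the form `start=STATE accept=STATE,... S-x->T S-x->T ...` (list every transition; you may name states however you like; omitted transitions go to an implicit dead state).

States S0..S2 record the length of the longest prefix of `ppp` that matches the current input suffix. Reaching S3 means `ppp` has been seen, and we stay there forever. Accept from S3.
4 states suffice.
        p   q  
>  S0   S1  S0 
   S1   S2  S0 
   S2   S3  S0 
 * S3   S3  S3 
(> = start, * = accepting)

start=S0 accept=S3 S0-p->S1 S0-q->S0 S1-p->S2 S1-q->S0 S2-p->S3 S2-q->S0 S3-p->S3 S3-q->S3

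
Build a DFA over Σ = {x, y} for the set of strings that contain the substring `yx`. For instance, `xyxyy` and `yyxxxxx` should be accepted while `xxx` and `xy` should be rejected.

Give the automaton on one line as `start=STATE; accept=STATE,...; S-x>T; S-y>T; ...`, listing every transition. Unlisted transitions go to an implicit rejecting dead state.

States q0..q1 record the length of the longest prefix of `yx` that matches the current input suffix. Reaching q2 means `yx` has been seen, and we stay there forever. Accept from q2.
        x   y  
>  q0   q0  q1 
   q1   q2  q1 
 * q2   q2  q2 
(> = start, * = accepting)

start=q0; accept=q2; q0-x>q0; q0-y>q1; q1-x>q2; q1-y>q1; q2-x>q2; q2-y>q2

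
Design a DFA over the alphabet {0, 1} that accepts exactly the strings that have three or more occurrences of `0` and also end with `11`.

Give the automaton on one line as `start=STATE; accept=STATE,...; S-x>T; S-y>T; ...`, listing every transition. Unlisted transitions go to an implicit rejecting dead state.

start=A; accept=F; A-0>B; A-1>A; B-0>C; B-1>B; C-0>D; C-1>C; D-0>D; D-1>E; E-0>D; E-1>F; F-0>D; F-1>F

Build one automaton per condition and run them in lockstep. The first has 5 states tracking the count of `0`s, saturating at 4; the second has 3 states tracking how much of the suffix `11` has currently been matched. A product state is a pair (one from each), accepting exactly when both do. Minimizing collapses redundant product states.
With 6 states:
       0  1 
>  A   B  A 
   B   C  B 
   C   D  C 
   D   D  E 
   E   D  F 
 * F   D  F 
(> = start, * = accepting)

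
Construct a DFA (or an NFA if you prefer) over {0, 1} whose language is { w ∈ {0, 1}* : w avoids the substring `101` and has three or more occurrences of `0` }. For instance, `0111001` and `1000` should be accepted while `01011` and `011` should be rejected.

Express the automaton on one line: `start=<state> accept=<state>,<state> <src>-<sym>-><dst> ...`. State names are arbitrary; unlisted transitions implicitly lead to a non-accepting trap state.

start=q0 accept=q6,q10,q11,q12,q14,q15 q0-0->q1 q0-1->q2 q1-0->q3 q1-1->q4 q2-0->q5 q2-1->q2 q3-0->q6 q3-1->q7 q4-0->q8 q4-1->q4 q5-0->q3 q5-1->q9 q6-0->q10 q6-1->q11 q7-0->q12 q7-1->q7 q8-0->q6 q8-1->q13 q9-0->q13 q9-1->q9 q10-0->q10 q10-1->q14 q11-0->q15 q11-1->q11 q12-0->q10 q12-1->q16 q13-0->q16 q13-1->q13 q14-0->q15 q14-1->q14 q15-0->q10 q15-1->q17 q16-0->q17 q16-1->q16 q17-0->q17 q17-1->q17

Handle the two conditions separately and then intersect. The first has 4 states tracking partial matches of the forbidden pattern `101`; the second has 5 states tracking the count of `0`s, saturating at 4. A product state is a pair (one from each), accepting exactly when both do.
18 states suffice.
          0    1  
>  q0     q1   q2 
   q1     q3   q4 
   q2     q5   q2 
   q3     q6   q7 
   q4     q8   q4 
   q5     q3   q9 
 * q6    q10  q11 
   q7    q12   q7 
   q8     q6  q13 
   q9    q13   q9 
 * q10   q10  q14 
 * q11   q15  q11 
 * q12   q10  q16 
   q13   q16  q13 
 * q14   q15  q14 
 * q15   q10  q17 
   q16   q17  q16 
   q17   q17  q17 
(> = start, * = accepting)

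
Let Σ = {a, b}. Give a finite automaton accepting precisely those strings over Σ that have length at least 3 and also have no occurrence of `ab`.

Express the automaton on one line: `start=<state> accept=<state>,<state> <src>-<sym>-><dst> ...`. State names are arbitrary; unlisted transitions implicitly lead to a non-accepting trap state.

Build one automaton per condition and run them in lockstep. The first has 5 states tracking the input length, saturating at 4; the second has 3 states tracking partial matches of the forbidden pattern `ab`. A product state is a pair (one from each), accepting exactly when both do. Equivalent product states are then merged.
        a   b  
>  S0   S1  S2 
   S1   S3  S4 
   S2   S3  S5 
   S3   S6  S4 
   S4   S4  S4 
   S5   S6  S7 
 * S6   S6  S4 
 * S7   S6  S7 
(> = start, * = accepting)

start=S0 accept=S6,S7 S0-a->S1 S0-b->S2 S1-a->S3 S1-b->S4 S2-a->S3 S2-b->S5 S3-a->S6 S3-b->S4 S4-a->S4 S4-b->S4 S5-a->S6 S5-b->S7 S6-a->S6 S6-b->S4 S7-a->S6 S7-b->S7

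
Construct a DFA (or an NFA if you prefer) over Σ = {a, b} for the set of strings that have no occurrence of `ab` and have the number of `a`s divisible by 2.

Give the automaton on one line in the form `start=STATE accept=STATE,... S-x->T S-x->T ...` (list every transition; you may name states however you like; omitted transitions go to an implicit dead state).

start=S0 accept=S0,S2 S0-a->S1 S0-b->S0 S1-a->S2 S1-b->S3 S2-a->S1 S2-b->S4 S3-a->S4 S3-b->S3 S4-a->S3 S4-b->S4

Handle the two conditions separately and then intersect. One (3 states) tracks partial matches of the forbidden pattern `ab`; the other (2 states) tracks the count of `a`s modulo 2. Each combined state is a pair, one component from each; accept when both components accept.
A 5-state machine:
        a   b  
>* S0   S1  S0 
   S1   S2  S3 
 * S2   S1  S4 
   S3   S4  S3 
   S4   S3  S4 
(> = start, * = accepting)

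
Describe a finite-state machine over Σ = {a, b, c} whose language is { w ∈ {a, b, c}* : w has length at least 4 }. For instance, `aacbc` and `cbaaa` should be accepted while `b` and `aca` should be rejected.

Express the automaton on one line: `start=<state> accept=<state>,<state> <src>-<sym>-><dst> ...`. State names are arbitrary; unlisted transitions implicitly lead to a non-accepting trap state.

We only need to distinguish lengths 0, 1, …, 4, and '>4'. Chain s0 → s1 → s2 → s3 → s4 → s5 on every symbol, with s5 looping. Accepting states: {s4, s5}.
With 6 states:
        a   b   c  
>  s0   s1  s1  s1 
   s1   s2  s2  s2 
   s2   s3  s3  s3 
   s3   s4  s4  s4 
 * s4   s5  s5  s5 
 * s5   s5  s5  s5 
(> = start, * = accepting)

start=s0 accept=s4,s5 s0-a->s1 s0-b->s1 s0-c->s1 s1-a->s2 s1-b->s2 s1-c->s2 s2-a->s3 s2-b->s3 s2-c->s3 s3-a->s4 s3-b->s4 s3-c->s4 s4-a->s5 s4-b->s5 s4-c->s5 s5-a->s5 s5-b->s5 s5-c->s5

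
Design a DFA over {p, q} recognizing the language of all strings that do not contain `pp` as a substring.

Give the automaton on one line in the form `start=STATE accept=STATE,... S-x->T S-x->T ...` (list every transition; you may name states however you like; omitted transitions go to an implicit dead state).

start=A accept=A,B A-p->B A-q->A B-p->C B-q->A C-p->C C-q->C

This is the complement of 'contains `pp`'. Use the same substring-matching states — A through C holding how much of `pp` has just been matched — but flip the accepting set: everything except the trap C accepts.
       p  q 
>* A   B  A 
 * B   C  A 
   C   C  C 
(> = start, * = accepting)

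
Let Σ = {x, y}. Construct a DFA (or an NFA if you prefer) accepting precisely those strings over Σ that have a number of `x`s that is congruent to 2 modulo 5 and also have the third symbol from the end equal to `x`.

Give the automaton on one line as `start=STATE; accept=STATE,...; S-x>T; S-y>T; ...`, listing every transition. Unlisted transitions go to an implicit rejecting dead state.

Handle the two conditions separately and then intersect. One (5 states) tracks the count of `x`s modulo 5; the other (15 states) tracks the last 3 symbols read. Each combined state is a pair, one component from each; accept when both components accept. After merging equivalent states the machine shrinks.
A 16-state machine:
       x  y 
>  A   B  A 
   B   C  D 
   C   E  F 
   D   G  H 
   E   I  E 
 * F   E  J 
 * G   E  K 
   H   L  H 
   I   M  I 
 * J   E  N 
   K   E  J 
   L   E  K 
   M   O  A 
   N   E  N 
   O   P  D 
 * P   E  F 
(> = start, * = accepting)

start=A; accept=F,G,J,P; A-x>B; A-y>A; B-x>C; B-y>D; C-x>E; C-y>F; D-x>G; D-y>H; E-x>I; E-y>E; F-x>E; F-y>J; G-x>E; G-y>K; H-x>L; H-y>H; I-x>M; I-y>I; J-x>E; J-y>N; K-x>E; K-y>J; L-x>E; L-y>K; M-x>O; M-y>A; N-x>E; N-y>N; O-x>P; O-y>D; P-x>E; P-y>F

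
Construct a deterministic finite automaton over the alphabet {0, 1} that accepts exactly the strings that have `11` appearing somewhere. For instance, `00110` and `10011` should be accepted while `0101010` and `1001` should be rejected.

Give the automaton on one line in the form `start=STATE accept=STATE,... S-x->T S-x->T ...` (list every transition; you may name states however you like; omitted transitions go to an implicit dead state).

Track how much of `11` has been matched so far: state A is no progress, C is the absorbing accept state reached once `11` has occurred. Intermediate states record partial matches; on a mismatch, fall back to the longest reusable overlap.
       0  1 
>  A   A  B 
   B   A  C 
 * C   C  C 
(> = start, * = accepting)

start=A accept=C A-0->A A-1->B B-0->A B-1->C C-0->C C-1->C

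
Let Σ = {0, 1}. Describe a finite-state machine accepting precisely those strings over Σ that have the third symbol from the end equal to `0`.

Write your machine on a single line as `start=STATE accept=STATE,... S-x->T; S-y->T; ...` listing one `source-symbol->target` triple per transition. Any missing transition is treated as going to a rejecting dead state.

A DFA must remember the last 3 symbols (since which symbol is third-to-last isn't known until the input ends). Use one state per possible window of the last ≤3 symbols; accept from those whose window starts with `0`.
With 15 states:
          0    1  
>  q0     q1   q2 
   q1     q3   q4 
   q2     q5   q6 
   q3     q7   q8 
   q4     q9  q10 
   q5    q11  q12 
   q6    q13  q14 
 * q7     q7   q8 
 * q8     q9  q10 
 * q9    q11  q12 
 * q10   q13  q14 
   q11    q7   q8 
   q12    q9  q10 
   q13   q11  q12 
   q14   q13  q14 
(> = start, * = accepting)

start=q0; accept=q7,q8,q9,q10; q0-0->q1; q0-1->q2; q1-0->q3; q1-1->q4; q2-0->q5; q2-1->q6; q3-0->q7; q3-1->q8; q4-0->q9; q4-1->q10; q5-0->q11; q5-1->q12; q6-0->q13; q6-1->q14; q7-0->q7; q7-1->q8; q8-0->q9; q8-1->q10; q9-0->q11; q9-1->q12; q10-0->q13; q10-1->q14; q11-0->q7; q11-1->q8; q12-0->q9; q12-1->q10; q13-0->q11; q13-1->q12; q14-0->q13; q14-1->q14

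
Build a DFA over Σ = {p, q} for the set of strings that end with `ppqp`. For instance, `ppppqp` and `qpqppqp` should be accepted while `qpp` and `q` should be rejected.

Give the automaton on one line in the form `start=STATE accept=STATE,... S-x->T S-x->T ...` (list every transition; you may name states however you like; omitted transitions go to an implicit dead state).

start=S0 accept=S4 S0-p->S1 S0-q->S0 S1-p->S2 S1-q->S0 S2-p->S2 S2-q->S3 S3-p->S4 S3-q->S0 S4-p->S2 S4-q->S0

Let each state record the length of the longest suffix of the input read so far that is also a prefix of `ppqp`. S1 means the last symbol is `p`; S2 means the last 2 symbols are `pp`; S3 means the last 3 symbols are `ppq`; S4 means the last 4 symbols are `ppqp`. Accept only at S4, where the string currently ends in `ppqp`.
A 5-state machine:
        p   q  
>  S0   S1  S0 
   S1   S2  S0 
   S2   S2  S3 
   S3   S4  S0 
 * S4   S2  S0 
(> = start, * = accepting)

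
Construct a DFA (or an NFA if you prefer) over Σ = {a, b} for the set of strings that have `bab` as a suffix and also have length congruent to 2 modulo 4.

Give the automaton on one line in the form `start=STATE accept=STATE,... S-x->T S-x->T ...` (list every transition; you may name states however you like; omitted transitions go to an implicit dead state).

start=S0 accept=S15 S0-a->S1 S0-b->S2 S1-a->S3 S1-b->S4 S2-a->S5 S2-b->S4 S3-a->S6 S3-b->S7 S4-a->S8 S4-b->S7 S5-a->S6 S5-b->S9 S6-a->S0 S6-b->S10 S7-a->S11 S7-b->S10 S8-a->S0 S8-b->S12 S9-a->S11 S9-b->S10 S10-a->S13 S10-b->S2 S11-a->S1 S11-b->S14 S12-a->S13 S12-b->S2 S13-a->S3 S13-b->S15 S14-a->S5 S14-b->S4 S15-a->S8 S15-b->S7

Run two small machines in parallel and take their product. The first has 4 states tracking how much of the suffix `bab` has currently been matched; the second has 4 states tracking the input length modulo 4. A product state is a pair (one from each), accepting exactly when both do.
16 states suffice.
          a    b  
>  S0     S1   S2 
   S1     S3   S4 
   S2     S5   S4 
   S3     S6   S7 
   S4     S8   S7 
   S5     S6   S9 
   S6     S0  S10 
   S7    S11  S10 
   S8     S0  S12 
   S9    S11  S10 
   S10   S13   S2 
   S11    S1  S14 
   S12   S13   S2 
   S13    S3  S15 
   S14    S5   S4 
 * S15    S8   S7 
(> = start, * = accepting)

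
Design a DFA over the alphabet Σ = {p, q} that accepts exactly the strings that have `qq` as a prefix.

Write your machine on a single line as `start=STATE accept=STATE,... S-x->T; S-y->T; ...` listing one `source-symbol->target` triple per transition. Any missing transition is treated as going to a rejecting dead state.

start=A; accept=C; A-p->D; A-q->B; B-p->D; B-q->C; C-p->C; C-q->C; D-p->D; D-q->D

Check the first 2 symbols one by one: A through B record how many have matched `qq` so far; any wrong symbol goes to the dead state D. After all 2 match we enter the accepting sink C.
4 states suffice.
       p  q 
>  A   D  B 
   B   D  C 
 * C   C  C 
   D   D  D 
(> = start, * = accepting)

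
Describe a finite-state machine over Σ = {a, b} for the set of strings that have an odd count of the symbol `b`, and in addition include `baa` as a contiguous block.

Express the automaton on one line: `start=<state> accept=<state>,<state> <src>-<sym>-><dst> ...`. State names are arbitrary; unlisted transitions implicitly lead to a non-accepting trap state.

start=q0 accept=q4 q0-a->q0 q0-b->q1 q1-a->q2 q1-b->q3 q2-a->q4 q2-b->q3 q3-a->q5 q3-b->q1 q4-a->q4 q4-b->q6 q5-a->q6 q5-b->q1 q6-a->q6 q6-b->q4

Handle the two conditions separately and then intersect. One (2 states) tracks the count of `b`s modulo 2; the other (4 states) tracks whether and how much of `baa` has been seen. Each combined state is a pair, one component from each; accept when both components accept.
7 states suffice.
        a   b  
>  q0   q0  q1 
   q1   q2  q3 
   q2   q4  q3 
   q3   q5  q1 
 * q4   q4  q6 
   q5   q6  q1 
   q6   q6  q4 
(> = start, * = accepting)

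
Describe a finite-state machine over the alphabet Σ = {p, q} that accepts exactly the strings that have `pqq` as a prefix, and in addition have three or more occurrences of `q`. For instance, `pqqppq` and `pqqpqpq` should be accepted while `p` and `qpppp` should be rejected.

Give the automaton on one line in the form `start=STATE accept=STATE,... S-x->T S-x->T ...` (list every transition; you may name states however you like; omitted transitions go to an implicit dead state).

start=s0 accept=s8,s10 s0-p->s1 s0-q->s2 s1-p->s3 s1-q->s4 s2-p->s2 s2-q->s5 s3-p->s3 s3-q->s2 s4-p->s2 s4-q->s6 s5-p->s5 s5-q->s7 s6-p->s6 s6-q->s8 s7-p->s7 s7-q->s9 s8-p->s8 s8-q->s10 s9-p->s9 s9-q->s9 s10-p->s10 s10-q->s10

Build one automaton per condition and run them in lockstep. One (5 states) tracks whether the input so far still matches the prefix `pqq`; the other (5 states) tracks the count of `q`s, saturating at 4. Each combined state is a pair, one component from each; accept when both components accept.
With 11 states:
          p    q  
>  s0     s1   s2 
   s1     s3   s4 
   s2     s2   s5 
   s3     s3   s2 
   s4     s2   s6 
   s5     s5   s7 
   s6     s6   s8 
   s7     s7   s9 
 * s8     s8  s10 
   s9     s9   s9 
 * s10   s10  s10 
(> = start, * = accepting)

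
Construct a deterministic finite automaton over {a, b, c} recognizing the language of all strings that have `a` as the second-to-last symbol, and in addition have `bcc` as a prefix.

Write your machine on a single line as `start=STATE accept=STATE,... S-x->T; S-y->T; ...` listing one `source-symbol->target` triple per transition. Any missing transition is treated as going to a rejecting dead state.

start=s0; accept=s17,s18,s19; s0-a->s1; s0-b->s2; s0-c->s3; s1-a->s4; s1-b->s5; s1-c->s6; s2-a->s7; s2-b->s8; s2-c->s9; s3-a->s10; s3-b->s11; s3-c->s12; s4-a->s4; s4-b->s5; s4-c->s6; s5-a->s7; s5-b->s8; s5-c->s13; s6-a->s10; s6-b->s11; s6-c->s12; s7-a->s4; s7-b->s5; s7-c->s6; s8-a->s7; s8-b->s8; s8-c->s13; s9-a->s10; s9-b->s11; s9-c->s14; s10-a->s4; s10-b->s5; s10-c->s6; s11-a->s7; s11-b->s8; s11-c->s13; s12-a->s10; s12-b->s11; s12-c->s12; s13-a->s10; s13-b->s11; s13-c->s12; s14-a->s15; s14-b->s16; s14-c->s14; s15-a->s17; s15-b->s18; s15-c->s19; s16-a->s20; s16-b->s21; s16-c->s22; s17-a->s17; s17-b->s18; s17-c->s19; s18-a->s20; s18-b->s21; s18-c->s22; s19-a->s15; s19-b->s16; s19-c->s14; s20-a->s17; s20-b->s18; s20-c->s19; s21-a->s20; s21-b->s21; s21-c->s22; s22-a->s15; s22-b->s16; s22-c->s14

Run two small machines in parallel and take their product. One (13 states) tracks the last 2 symbols read; the other (5 states) tracks whether the input so far still matches the prefix `bcc`. Each combined state is a pair, one component from each; accept when both components accept.
A 23-state machine:
          a    b    c  
>  s0     s1   s2   s3 
   s1     s4   s5   s6 
   s2     s7   s8   s9 
   s3    s10  s11  s12 
   s4     s4   s5   s6 
   s5     s7   s8  s13 
   s6    s10  s11  s12 
   s7     s4   s5   s6 
   s8     s7   s8  s13 
   s9    s10  s11  s14 
   s10    s4   s5   s6 
   s11    s7   s8  s13 
   s12   s10  s11  s12 
   s13   s10  s11  s12 
   s14   s15  s16  s14 
   s15   s17  s18  s19 
   s16   s20  s21  s22 
 * s17   s17  s18  s19 
 * s18   s20  s21  s22 
 * s19   s15  s16  s14 
   s20   s17  s18  s19 
   s21   s20  s21  s22 
   s22   s15  s16  s14 
(> = start, * = accepting)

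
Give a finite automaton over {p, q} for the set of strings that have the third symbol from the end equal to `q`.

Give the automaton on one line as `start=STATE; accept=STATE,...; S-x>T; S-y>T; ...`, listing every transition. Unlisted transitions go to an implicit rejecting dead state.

start=A; accept=L,M,N,O; A-p>B; A-q>C; B-p>D; B-q>E; C-p>F; C-q>G; D-p>H; D-q>I; E-p>J; E-q>K; F-p>L; F-q>M; G-p>N; G-q>O; H-p>H; H-q>I; I-p>J; I-q>K; J-p>L; J-q>M; K-p>N; K-q>O; L-p>H; L-q>I; M-p>J; M-q>K; N-p>L; N-q>M; O-p>N; O-q>O

Because acceptance depends on a position counted from the end, the machine has to buffer the most recent 3 symbols. Make each state the string of the last up-to-3 symbols read; on input `x` shift the window left and append `x`. Accept when the buffered window has length 3 and begins with `q`.
       p  q 
>  A   B  C 
   B   D  E 
   C   F  G 
   D   H  I 
   E   J  K 
   F   L  M 
   G   N  O 
   H   H  I 
   I   J  K 
   J   L  M 
   K   N  O 
 * L   H  I 
 * M   J  K 
 * N   L  M 
 * O   N  O 
(> = start, * = accepting)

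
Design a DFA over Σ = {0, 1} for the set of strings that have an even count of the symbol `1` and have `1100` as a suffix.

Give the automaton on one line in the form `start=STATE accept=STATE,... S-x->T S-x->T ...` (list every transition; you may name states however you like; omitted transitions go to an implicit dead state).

start=A accept=F A-0->A A-1->B B-0->C B-1->D C-0->C C-1->A D-0->E D-1->B E-0->F E-1->B F-0->A F-1->B

Handle the two conditions separately and then intersect. The first has 2 states tracking the count of `1`s modulo 2; the second has 5 states tracking how much of the suffix `1100` has currently been matched. A product state is a pair (one from each), accepting exactly when both do. After merging equivalent states the machine shrinks.
6 states suffice.
       0  1 
>  A   A  B 
   B   C  D 
   C   C  A 
   D   E  B 
   E   F  B 
 * F   A  B 
(> = start, * = accepting)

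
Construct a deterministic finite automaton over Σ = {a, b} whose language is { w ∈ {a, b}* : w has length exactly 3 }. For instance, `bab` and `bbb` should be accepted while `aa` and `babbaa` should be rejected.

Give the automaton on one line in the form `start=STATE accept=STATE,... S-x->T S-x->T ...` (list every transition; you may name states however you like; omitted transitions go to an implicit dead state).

Count input length up to 4: every symbol moves from s0 toward s4, which means 'more than 3' and absorbs. Accept from {s3}.
5 states suffice.
        a   b  
>  s0   s1  s1 
   s1   s2  s2 
   s2   s3  s3 
 * s3   s4  s4 
   s4   s4  s4 
(> = start, * = accepting)

start=s0 accept=s3 s0-a->s1 s0-b->s1 s1-a->s2 s1-b->s2 s2-a->s3 s2-b->s3 s3-a->s4 s3-b->s4 s4-a->s4 s4-b->s4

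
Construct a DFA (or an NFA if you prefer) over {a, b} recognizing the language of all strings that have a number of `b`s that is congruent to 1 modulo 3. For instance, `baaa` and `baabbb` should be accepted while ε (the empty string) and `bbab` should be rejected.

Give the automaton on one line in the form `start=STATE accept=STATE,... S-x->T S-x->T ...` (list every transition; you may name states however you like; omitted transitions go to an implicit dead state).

start=s0 accept=s1 s0-a->s0 s0-b->s1 s1-a->s1 s1-b->s2 s2-a->s2 s2-b->s0

The only thing that matters is how many `b`s have appeared, reduced mod 3. Use one state per residue: s0 for 0, …, s2 for 2. Reading `b` moves to the next residue; anything else stays put. s1 is accepting.
A 3-state machine:
        a   b  
>  s0   s0  s1 
 * s1   s1  s2 
   s2   s2  s0 
(> = start, * = accepting)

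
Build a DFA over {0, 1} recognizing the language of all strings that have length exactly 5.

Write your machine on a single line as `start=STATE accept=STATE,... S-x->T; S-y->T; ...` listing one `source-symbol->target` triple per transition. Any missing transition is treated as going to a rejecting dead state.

start=S0; accept=S5; S0-0->S1; S0-1->S1; S1-0->S2; S1-1->S2; S2-0->S3; S2-1->S3; S3-0->S4; S3-1->S4; S4-0->S5; S4-1->S5; S5-0->S6; S5-1->S6; S6-0->S6; S6-1->S6

Count input length up to 6: every symbol moves from S0 toward S6, which means 'more than 5' and absorbs. Accept from {S5}.
        0   1  
>  S0   S1  S1 
   S1   S2  S2 
   S2   S3  S3 
   S3   S4  S4 
   S4   S5  S5 
 * S5   S6  S6 
   S6   S6  S6 
(> = start, * = accepting)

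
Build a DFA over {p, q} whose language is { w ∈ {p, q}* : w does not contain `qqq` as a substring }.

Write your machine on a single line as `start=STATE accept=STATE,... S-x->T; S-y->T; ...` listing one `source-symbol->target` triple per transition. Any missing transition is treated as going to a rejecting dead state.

start=s0; accept=s0,s1,s2; s0-p->s0; s0-q->s1; s1-p->s0; s1-q->s2; s2-p->s0; s2-q->s3; s3-p->s3; s3-q->s3

Track partial matches of the forbidden pattern `qqq`. State s3 is a dead state reached once `qqq` has occurred; every other state accepts. s0 means no part of `qqq` is currently matched.
With 4 states:
        p   q  
>* s0   s0  s1 
 * s1   s0  s2 
 * s2   s0  s3 
   s3   s3  s3 
(> = start, * = accepting)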